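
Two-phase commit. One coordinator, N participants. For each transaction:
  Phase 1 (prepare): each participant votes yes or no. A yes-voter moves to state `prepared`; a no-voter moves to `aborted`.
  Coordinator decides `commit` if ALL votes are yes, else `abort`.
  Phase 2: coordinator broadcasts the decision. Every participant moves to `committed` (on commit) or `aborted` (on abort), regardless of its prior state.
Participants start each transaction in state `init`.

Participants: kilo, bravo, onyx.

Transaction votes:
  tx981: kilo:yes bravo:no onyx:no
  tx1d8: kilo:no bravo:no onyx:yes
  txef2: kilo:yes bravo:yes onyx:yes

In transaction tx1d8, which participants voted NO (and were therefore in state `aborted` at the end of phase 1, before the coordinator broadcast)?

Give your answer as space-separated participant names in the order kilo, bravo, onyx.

Answer: kilo bravo

Derivation:
Txn tx1d8 phase 1: kilo no -> aborted; bravo no -> aborted; onyx yes -> prepared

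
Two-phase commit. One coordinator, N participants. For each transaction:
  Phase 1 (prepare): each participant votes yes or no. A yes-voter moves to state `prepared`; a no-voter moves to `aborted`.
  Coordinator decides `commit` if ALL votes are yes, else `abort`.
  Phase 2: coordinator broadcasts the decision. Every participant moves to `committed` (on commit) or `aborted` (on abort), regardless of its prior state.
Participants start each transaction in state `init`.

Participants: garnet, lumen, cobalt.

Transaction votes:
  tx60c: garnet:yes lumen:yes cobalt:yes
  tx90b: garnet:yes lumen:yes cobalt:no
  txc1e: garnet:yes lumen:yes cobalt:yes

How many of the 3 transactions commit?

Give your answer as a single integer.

Answer: 2

Derivation:
tx60c: all yes -> commit (commits=1)
tx90b: no from cobalt -> abort (commits=1)
txc1e: all yes -> commit (commits=2)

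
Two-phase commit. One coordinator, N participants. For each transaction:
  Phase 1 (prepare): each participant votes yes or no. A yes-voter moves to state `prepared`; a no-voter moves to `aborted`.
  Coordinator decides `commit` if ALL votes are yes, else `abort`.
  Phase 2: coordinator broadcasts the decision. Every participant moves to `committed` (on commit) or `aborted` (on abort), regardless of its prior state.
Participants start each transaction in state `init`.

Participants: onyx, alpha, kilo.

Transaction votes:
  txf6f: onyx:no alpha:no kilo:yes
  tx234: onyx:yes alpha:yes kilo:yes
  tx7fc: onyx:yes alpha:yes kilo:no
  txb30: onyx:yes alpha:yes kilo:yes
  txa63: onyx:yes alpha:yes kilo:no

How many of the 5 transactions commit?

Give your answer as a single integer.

Answer: 2

Derivation:
txf6f: no from onyx, alpha -> abort (commits=0)
tx234: all yes -> commit (commits=1)
tx7fc: no from kilo -> abort (commits=1)
txb30: all yes -> commit (commits=2)
txa63: no from kilo -> abort (commits=2)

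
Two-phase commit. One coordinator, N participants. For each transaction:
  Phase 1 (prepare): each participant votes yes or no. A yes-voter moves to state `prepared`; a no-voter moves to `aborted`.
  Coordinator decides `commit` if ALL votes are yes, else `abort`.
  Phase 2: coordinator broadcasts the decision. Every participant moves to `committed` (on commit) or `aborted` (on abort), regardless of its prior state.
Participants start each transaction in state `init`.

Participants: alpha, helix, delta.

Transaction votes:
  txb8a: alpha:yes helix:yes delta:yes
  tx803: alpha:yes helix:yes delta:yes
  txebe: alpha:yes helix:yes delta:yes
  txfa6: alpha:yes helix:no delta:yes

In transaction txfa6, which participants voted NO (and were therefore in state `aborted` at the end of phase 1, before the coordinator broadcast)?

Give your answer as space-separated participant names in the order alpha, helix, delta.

Txn txfa6 phase 1: alpha yes -> prepared; helix no -> aborted; delta yes -> prepared

Answer: helix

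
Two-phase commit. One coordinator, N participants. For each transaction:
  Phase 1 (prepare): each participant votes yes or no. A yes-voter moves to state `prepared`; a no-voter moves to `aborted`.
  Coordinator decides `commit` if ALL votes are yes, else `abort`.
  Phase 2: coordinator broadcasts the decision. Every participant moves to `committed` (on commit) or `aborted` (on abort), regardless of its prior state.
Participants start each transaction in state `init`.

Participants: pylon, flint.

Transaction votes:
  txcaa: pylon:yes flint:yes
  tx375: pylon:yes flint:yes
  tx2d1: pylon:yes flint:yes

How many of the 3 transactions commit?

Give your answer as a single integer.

txcaa: all yes -> commit (commits=1)
tx375: all yes -> commit (commits=2)
tx2d1: all yes -> commit (commits=3)

Answer: 3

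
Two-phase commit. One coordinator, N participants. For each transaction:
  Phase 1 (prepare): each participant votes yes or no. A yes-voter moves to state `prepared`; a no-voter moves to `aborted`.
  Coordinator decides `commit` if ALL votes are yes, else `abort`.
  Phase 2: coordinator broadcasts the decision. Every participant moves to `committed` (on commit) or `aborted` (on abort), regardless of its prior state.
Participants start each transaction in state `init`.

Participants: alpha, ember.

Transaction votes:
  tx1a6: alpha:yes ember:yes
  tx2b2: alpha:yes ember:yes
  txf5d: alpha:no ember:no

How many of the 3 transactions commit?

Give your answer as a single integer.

Answer: 2

Derivation:
tx1a6: all yes -> commit (commits=1)
tx2b2: all yes -> commit (commits=2)
txf5d: no from alpha, ember -> abort (commits=2)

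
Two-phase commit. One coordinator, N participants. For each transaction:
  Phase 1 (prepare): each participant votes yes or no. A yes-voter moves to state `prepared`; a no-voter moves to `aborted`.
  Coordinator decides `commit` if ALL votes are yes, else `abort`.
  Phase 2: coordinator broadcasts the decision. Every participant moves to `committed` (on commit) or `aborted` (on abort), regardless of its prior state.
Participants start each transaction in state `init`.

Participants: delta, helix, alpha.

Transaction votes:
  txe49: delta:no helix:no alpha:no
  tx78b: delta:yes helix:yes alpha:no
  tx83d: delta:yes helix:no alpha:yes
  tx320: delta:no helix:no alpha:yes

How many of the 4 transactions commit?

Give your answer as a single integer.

txe49: no from delta, helix, alpha -> abort (commits=0)
tx78b: no from alpha -> abort (commits=0)
tx83d: no from helix -> abort (commits=0)
tx320: no from delta, helix -> abort (commits=0)

Answer: 0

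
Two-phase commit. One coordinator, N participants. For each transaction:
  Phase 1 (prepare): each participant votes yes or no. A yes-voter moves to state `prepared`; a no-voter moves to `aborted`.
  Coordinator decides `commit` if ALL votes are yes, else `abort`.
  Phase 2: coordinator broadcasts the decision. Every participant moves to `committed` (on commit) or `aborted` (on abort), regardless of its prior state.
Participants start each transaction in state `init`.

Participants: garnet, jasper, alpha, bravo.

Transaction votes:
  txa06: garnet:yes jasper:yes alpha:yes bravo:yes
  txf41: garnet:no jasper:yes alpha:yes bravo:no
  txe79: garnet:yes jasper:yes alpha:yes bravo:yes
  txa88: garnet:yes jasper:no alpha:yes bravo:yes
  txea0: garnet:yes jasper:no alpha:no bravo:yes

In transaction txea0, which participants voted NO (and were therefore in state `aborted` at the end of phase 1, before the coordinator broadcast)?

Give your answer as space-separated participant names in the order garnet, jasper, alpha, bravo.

Txn txea0 phase 1: garnet yes -> prepared; jasper no -> aborted; alpha no -> aborted; bravo yes -> prepared

Answer: jasper alpha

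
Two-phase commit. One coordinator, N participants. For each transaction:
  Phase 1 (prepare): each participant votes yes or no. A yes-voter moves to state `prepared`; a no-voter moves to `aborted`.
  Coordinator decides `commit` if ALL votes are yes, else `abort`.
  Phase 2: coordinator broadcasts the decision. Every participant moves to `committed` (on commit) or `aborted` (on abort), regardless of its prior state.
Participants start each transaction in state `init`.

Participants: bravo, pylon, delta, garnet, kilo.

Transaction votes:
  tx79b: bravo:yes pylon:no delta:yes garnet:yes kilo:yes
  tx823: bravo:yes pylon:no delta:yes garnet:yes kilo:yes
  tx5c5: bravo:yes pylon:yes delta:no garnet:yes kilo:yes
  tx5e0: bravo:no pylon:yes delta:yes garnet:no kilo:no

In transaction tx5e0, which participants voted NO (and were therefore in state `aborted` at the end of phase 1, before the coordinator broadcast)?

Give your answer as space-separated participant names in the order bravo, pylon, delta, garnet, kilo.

Answer: bravo garnet kilo

Derivation:
Txn tx5e0 phase 1: bravo no -> aborted; pylon yes -> prepared; delta yes -> prepared; garnet no -> aborted; kilo no -> aborted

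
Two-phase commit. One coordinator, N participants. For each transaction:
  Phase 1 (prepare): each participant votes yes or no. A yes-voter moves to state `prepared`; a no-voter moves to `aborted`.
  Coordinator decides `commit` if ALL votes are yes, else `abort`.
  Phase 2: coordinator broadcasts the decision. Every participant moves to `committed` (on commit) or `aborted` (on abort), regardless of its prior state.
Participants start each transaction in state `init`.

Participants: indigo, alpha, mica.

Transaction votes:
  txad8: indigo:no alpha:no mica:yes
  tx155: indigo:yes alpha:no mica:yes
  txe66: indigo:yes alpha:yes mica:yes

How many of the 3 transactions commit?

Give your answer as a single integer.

Answer: 1

Derivation:
txad8: no from indigo, alpha -> abort (commits=0)
tx155: no from alpha -> abort (commits=0)
txe66: all yes -> commit (commits=1)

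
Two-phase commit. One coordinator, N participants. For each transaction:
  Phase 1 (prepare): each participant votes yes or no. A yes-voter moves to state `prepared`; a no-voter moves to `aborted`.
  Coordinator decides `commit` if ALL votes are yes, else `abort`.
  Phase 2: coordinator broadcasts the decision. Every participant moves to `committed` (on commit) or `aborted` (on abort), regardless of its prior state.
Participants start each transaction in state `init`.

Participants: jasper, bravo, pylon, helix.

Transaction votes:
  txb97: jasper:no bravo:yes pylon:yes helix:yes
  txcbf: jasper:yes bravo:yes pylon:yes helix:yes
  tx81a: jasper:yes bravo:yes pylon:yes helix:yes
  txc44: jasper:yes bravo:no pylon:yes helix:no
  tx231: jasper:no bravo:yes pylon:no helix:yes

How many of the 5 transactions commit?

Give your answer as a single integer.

Answer: 2

Derivation:
txb97: no from jasper -> abort (commits=0)
txcbf: all yes -> commit (commits=1)
tx81a: all yes -> commit (commits=2)
txc44: no from bravo, helix -> abort (commits=2)
tx231: no from jasper, pylon -> abort (commits=2)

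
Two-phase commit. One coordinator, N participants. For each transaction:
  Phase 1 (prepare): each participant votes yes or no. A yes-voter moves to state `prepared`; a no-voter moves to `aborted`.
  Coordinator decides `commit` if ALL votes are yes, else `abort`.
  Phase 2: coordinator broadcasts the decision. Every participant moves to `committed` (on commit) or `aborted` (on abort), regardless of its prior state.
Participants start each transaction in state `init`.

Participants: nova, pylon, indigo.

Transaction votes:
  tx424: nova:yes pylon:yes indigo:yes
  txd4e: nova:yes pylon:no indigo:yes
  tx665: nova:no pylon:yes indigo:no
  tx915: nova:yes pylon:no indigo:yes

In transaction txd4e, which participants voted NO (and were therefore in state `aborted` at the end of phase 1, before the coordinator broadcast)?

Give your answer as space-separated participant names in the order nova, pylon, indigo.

Answer: pylon

Derivation:
Txn txd4e phase 1: nova yes -> prepared; pylon no -> aborted; indigo yes -> prepared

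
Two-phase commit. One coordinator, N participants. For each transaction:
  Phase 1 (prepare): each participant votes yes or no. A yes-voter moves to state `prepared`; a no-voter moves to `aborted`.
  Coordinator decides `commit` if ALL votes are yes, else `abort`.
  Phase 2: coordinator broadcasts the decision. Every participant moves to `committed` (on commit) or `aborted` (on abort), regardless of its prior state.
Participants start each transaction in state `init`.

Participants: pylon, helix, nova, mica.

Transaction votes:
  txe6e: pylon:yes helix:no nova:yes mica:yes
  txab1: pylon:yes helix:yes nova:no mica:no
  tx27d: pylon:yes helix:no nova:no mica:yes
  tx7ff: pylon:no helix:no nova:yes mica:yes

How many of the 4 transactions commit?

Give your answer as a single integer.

txe6e: no from helix -> abort (commits=0)
txab1: no from nova, mica -> abort (commits=0)
tx27d: no from helix, nova -> abort (commits=0)
tx7ff: no from pylon, helix -> abort (commits=0)

Answer: 0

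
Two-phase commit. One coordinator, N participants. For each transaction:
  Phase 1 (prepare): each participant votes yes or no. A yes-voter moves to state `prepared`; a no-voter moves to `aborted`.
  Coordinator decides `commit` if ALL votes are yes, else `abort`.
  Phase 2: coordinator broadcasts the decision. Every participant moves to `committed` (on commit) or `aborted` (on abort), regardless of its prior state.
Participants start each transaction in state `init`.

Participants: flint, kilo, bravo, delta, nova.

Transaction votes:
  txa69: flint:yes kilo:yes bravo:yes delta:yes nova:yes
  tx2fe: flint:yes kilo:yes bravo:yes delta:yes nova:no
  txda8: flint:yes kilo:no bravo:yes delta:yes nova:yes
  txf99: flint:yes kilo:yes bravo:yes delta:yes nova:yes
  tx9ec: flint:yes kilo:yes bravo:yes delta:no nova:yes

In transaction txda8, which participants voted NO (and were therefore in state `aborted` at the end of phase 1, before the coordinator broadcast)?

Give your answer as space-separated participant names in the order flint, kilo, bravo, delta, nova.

Answer: kilo

Derivation:
Txn txda8 phase 1: flint yes -> prepared; kilo no -> aborted; bravo yes -> prepared; delta yes -> prepared; nova yes -> prepared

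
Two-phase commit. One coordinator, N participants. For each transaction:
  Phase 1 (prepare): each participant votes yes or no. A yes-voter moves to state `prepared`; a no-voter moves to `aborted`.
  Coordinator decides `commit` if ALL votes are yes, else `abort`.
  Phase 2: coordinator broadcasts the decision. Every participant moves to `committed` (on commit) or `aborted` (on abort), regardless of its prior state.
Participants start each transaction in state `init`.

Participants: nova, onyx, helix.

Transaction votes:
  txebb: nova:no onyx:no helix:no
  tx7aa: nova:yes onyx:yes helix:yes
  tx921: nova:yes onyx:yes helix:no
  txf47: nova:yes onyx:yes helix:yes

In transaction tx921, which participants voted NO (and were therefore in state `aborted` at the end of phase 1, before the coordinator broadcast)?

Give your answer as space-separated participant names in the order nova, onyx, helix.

Answer: helix

Derivation:
Txn tx921 phase 1: nova yes -> prepared; onyx yes -> prepared; helix no -> aborted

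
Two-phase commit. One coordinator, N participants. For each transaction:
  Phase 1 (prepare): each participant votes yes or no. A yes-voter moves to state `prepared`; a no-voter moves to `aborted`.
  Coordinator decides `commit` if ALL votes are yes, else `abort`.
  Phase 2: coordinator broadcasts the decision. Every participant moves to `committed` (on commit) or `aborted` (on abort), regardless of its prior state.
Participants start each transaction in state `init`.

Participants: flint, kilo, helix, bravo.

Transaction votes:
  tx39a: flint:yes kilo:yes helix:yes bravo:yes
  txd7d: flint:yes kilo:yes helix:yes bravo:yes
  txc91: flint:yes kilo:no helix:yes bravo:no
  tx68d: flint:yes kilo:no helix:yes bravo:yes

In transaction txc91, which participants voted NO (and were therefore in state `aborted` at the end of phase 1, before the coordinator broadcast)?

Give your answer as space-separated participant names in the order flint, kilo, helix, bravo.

Txn txc91 phase 1: flint yes -> prepared; kilo no -> aborted; helix yes -> prepared; bravo no -> aborted

Answer: kilo bravo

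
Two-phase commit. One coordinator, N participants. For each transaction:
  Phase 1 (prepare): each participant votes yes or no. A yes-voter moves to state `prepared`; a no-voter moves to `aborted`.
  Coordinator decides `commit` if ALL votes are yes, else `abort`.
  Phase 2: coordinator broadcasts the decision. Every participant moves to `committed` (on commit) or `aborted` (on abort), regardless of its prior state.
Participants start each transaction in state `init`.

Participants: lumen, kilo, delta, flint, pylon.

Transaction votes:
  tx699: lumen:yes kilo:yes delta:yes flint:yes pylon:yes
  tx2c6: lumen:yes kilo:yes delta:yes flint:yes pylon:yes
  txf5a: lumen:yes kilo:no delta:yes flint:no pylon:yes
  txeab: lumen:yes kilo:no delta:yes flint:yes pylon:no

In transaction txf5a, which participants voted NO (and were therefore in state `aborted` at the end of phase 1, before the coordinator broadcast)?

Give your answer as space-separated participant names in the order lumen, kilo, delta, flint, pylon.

Answer: kilo flint

Derivation:
Txn txf5a phase 1: lumen yes -> prepared; kilo no -> aborted; delta yes -> prepared; flint no -> aborted; pylon yes -> prepared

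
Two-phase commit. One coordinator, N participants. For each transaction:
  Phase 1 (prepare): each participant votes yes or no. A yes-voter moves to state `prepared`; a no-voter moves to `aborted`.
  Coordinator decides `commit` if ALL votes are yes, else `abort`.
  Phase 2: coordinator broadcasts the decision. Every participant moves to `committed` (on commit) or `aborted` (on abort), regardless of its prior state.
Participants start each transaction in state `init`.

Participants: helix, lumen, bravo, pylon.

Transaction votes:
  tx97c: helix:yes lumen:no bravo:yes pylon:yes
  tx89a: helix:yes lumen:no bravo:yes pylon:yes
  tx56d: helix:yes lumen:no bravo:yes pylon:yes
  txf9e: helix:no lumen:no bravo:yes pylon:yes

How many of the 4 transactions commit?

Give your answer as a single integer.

Answer: 0

Derivation:
tx97c: no from lumen -> abort (commits=0)
tx89a: no from lumen -> abort (commits=0)
tx56d: no from lumen -> abort (commits=0)
txf9e: no from helix, lumen -> abort (commits=0)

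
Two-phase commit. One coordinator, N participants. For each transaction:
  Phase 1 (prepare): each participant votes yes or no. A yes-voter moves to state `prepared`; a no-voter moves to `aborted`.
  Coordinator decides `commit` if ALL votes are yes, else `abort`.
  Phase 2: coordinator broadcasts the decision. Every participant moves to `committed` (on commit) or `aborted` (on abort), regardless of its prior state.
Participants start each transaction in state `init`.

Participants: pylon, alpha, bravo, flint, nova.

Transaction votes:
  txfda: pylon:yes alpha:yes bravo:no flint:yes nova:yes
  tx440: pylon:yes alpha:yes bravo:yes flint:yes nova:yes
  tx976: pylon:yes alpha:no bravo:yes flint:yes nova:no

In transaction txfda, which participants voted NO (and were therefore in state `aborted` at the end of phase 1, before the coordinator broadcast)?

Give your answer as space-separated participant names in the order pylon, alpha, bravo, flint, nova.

Txn txfda phase 1: pylon yes -> prepared; alpha yes -> prepared; bravo no -> aborted; flint yes -> prepared; nova yes -> prepared

Answer: bravo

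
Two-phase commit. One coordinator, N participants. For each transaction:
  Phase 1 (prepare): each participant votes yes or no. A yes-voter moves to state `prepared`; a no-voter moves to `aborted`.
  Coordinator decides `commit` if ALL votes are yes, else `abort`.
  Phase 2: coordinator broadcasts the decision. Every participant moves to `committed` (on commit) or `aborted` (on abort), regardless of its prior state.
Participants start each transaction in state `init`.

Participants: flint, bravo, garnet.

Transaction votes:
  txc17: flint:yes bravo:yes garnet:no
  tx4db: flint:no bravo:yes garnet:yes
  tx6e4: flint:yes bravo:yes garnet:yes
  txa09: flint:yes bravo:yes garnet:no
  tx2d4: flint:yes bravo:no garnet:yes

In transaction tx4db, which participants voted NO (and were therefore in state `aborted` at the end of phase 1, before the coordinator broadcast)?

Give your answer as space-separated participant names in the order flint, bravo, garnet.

Txn tx4db phase 1: flint no -> aborted; bravo yes -> prepared; garnet yes -> prepared

Answer: flint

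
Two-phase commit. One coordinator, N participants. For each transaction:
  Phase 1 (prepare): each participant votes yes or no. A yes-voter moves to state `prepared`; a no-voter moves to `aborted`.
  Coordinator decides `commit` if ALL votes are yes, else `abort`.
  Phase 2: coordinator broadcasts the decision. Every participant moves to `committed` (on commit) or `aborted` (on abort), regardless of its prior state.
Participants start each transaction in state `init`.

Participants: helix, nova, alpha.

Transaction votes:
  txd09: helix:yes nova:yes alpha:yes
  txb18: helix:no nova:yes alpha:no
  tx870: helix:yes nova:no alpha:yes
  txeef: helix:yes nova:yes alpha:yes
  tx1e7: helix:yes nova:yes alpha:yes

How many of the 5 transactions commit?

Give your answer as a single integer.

Answer: 3

Derivation:
txd09: all yes -> commit (commits=1)
txb18: no from helix, alpha -> abort (commits=1)
tx870: no from nova -> abort (commits=1)
txeef: all yes -> commit (commits=2)
tx1e7: all yes -> commit (commits=3)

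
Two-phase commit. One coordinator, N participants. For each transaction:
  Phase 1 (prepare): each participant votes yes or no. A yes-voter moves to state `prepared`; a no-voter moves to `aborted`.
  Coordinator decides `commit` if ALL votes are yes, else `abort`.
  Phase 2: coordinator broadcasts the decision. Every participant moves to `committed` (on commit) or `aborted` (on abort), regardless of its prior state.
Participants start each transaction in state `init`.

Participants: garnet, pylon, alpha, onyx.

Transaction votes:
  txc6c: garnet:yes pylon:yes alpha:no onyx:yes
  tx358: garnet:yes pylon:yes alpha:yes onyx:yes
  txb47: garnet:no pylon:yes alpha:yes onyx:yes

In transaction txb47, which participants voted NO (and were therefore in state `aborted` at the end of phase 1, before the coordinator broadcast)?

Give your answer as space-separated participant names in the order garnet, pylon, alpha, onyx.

Answer: garnet

Derivation:
Txn txb47 phase 1: garnet no -> aborted; pylon yes -> prepared; alpha yes -> prepared; onyx yes -> prepared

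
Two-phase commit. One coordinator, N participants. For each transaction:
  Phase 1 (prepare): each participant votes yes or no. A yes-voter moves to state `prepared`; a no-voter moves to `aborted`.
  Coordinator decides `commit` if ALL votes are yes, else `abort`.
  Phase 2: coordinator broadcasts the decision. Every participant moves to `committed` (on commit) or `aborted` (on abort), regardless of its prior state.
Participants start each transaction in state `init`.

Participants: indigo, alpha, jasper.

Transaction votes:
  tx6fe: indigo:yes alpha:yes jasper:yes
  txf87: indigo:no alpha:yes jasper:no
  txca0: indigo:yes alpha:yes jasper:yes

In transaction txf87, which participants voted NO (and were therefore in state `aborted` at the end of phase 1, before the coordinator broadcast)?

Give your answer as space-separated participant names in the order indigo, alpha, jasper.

Txn txf87 phase 1: indigo no -> aborted; alpha yes -> prepared; jasper no -> aborted

Answer: indigo jasper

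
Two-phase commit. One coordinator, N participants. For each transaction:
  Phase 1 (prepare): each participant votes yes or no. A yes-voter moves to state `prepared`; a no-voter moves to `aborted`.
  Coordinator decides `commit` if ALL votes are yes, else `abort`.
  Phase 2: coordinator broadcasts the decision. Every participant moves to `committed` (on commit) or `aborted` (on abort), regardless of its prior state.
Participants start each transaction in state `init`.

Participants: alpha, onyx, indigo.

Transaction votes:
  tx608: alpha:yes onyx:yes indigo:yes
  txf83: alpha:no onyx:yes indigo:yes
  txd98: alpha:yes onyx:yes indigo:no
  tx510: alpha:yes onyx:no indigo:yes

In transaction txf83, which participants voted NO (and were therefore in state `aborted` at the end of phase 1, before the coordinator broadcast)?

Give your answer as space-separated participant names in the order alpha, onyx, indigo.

Txn txf83 phase 1: alpha no -> aborted; onyx yes -> prepared; indigo yes -> prepared

Answer: alpha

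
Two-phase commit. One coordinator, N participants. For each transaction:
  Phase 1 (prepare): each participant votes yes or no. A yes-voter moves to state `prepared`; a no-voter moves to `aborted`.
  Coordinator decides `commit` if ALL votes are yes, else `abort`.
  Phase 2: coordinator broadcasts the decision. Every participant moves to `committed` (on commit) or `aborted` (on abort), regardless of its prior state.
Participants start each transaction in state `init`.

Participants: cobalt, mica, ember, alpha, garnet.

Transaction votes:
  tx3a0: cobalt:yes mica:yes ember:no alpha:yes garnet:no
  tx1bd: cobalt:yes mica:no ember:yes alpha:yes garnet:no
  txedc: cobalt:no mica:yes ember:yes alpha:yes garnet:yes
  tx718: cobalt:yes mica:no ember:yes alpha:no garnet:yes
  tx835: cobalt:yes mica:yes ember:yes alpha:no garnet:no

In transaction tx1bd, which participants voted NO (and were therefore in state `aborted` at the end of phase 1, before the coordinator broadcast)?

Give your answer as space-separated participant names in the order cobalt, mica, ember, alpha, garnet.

Txn tx1bd phase 1: cobalt yes -> prepared; mica no -> aborted; ember yes -> prepared; alpha yes -> prepared; garnet no -> aborted

Answer: mica garnet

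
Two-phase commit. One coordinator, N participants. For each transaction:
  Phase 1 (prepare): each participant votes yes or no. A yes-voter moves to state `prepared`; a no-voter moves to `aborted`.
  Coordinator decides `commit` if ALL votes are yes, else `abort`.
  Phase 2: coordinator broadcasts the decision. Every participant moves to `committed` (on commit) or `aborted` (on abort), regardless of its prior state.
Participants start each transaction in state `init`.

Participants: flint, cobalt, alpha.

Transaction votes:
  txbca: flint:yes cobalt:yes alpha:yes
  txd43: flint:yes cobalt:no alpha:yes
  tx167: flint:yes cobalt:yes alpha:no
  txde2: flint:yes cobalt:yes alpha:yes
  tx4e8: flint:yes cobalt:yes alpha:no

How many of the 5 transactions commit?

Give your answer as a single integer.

Answer: 2

Derivation:
txbca: all yes -> commit (commits=1)
txd43: no from cobalt -> abort (commits=1)
tx167: no from alpha -> abort (commits=1)
txde2: all yes -> commit (commits=2)
tx4e8: no from alpha -> abort (commits=2)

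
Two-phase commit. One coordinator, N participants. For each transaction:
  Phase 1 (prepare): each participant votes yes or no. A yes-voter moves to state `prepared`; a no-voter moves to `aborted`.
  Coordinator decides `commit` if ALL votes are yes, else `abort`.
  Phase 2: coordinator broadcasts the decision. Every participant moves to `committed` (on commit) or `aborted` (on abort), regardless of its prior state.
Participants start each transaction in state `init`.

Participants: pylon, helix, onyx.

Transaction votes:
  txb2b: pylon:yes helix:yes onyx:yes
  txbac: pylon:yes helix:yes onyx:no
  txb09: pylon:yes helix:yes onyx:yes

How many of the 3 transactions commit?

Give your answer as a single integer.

Answer: 2

Derivation:
txb2b: all yes -> commit (commits=1)
txbac: no from onyx -> abort (commits=1)
txb09: all yes -> commit (commits=2)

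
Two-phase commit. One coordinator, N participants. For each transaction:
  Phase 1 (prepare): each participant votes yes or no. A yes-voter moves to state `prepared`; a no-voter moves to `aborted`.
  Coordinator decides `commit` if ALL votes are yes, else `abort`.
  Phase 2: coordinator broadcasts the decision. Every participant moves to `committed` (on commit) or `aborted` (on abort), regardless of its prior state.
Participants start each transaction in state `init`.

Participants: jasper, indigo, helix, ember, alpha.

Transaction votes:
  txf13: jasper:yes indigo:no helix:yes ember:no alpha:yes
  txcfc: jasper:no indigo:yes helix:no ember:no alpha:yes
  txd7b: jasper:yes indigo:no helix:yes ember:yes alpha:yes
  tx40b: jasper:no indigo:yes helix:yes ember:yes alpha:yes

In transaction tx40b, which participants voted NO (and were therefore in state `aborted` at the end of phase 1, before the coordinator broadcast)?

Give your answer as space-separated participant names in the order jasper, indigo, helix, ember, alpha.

Txn tx40b phase 1: jasper no -> aborted; indigo yes -> prepared; helix yes -> prepared; ember yes -> prepared; alpha yes -> prepared

Answer: jasper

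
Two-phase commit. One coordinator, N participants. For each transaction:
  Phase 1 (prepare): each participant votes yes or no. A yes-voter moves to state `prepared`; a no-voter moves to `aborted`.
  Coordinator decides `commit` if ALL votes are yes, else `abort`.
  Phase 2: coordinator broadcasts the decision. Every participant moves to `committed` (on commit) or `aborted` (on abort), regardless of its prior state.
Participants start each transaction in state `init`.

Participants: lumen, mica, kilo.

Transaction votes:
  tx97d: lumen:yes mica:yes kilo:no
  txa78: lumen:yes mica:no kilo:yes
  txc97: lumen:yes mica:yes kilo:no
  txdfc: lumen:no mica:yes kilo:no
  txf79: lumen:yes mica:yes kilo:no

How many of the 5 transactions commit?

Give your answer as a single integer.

tx97d: no from kilo -> abort (commits=0)
txa78: no from mica -> abort (commits=0)
txc97: no from kilo -> abort (commits=0)
txdfc: no from lumen, kilo -> abort (commits=0)
txf79: no from kilo -> abort (commits=0)

Answer: 0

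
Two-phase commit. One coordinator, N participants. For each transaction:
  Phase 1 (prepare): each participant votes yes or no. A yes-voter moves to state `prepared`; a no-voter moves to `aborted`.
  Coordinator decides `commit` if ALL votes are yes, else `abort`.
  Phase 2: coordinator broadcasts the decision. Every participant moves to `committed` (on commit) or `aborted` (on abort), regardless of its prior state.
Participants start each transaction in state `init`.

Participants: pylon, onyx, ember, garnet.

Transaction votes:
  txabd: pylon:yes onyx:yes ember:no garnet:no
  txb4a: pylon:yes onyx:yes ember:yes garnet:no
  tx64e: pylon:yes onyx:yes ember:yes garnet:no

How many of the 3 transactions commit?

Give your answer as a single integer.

Answer: 0

Derivation:
txabd: no from ember, garnet -> abort (commits=0)
txb4a: no from garnet -> abort (commits=0)
tx64e: no from garnet -> abort (commits=0)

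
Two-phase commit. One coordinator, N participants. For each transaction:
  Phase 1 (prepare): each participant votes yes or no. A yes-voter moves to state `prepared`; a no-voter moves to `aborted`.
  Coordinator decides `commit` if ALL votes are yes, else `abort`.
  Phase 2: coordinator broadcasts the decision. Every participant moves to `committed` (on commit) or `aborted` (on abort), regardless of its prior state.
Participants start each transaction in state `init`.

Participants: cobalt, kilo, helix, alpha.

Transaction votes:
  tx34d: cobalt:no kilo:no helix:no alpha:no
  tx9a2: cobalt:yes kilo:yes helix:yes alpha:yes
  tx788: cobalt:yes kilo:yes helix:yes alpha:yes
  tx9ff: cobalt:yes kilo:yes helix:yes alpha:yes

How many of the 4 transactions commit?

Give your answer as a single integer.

tx34d: no from cobalt, kilo, helix, alpha -> abort (commits=0)
tx9a2: all yes -> commit (commits=1)
tx788: all yes -> commit (commits=2)
tx9ff: all yes -> commit (commits=3)

Answer: 3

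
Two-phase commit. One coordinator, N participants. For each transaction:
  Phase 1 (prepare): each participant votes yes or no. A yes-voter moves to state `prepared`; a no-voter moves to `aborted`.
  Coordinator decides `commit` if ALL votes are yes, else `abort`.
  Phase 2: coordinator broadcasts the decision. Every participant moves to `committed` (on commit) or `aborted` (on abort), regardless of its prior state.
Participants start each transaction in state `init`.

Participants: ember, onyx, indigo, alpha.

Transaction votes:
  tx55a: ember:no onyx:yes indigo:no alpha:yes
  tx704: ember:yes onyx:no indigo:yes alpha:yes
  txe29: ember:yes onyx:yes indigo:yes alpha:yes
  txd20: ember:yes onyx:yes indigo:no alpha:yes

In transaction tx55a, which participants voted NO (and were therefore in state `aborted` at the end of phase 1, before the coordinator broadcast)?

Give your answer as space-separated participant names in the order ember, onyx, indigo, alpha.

Txn tx55a phase 1: ember no -> aborted; onyx yes -> prepared; indigo no -> aborted; alpha yes -> prepared

Answer: ember indigo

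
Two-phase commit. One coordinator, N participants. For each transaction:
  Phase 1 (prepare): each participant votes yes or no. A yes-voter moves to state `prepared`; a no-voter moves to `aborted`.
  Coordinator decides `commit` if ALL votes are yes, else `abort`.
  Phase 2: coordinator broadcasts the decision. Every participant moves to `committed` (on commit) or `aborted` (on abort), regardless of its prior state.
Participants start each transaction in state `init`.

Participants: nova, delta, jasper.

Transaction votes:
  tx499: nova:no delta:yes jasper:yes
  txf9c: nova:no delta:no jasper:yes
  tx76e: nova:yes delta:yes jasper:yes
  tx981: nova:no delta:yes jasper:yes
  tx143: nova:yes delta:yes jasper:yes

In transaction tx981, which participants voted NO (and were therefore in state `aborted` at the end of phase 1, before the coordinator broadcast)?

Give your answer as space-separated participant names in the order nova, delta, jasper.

Txn tx981 phase 1: nova no -> aborted; delta yes -> prepared; jasper yes -> prepared

Answer: nova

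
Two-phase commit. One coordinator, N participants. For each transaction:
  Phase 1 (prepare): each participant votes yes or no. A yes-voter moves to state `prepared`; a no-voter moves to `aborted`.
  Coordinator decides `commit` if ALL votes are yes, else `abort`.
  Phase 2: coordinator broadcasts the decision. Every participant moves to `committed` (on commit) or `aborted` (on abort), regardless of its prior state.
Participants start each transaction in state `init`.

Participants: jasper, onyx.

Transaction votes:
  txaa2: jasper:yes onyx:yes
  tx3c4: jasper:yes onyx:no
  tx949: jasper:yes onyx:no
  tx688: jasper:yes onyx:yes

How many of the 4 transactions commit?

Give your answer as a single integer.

txaa2: all yes -> commit (commits=1)
tx3c4: no from onyx -> abort (commits=1)
tx949: no from onyx -> abort (commits=1)
tx688: all yes -> commit (commits=2)

Answer: 2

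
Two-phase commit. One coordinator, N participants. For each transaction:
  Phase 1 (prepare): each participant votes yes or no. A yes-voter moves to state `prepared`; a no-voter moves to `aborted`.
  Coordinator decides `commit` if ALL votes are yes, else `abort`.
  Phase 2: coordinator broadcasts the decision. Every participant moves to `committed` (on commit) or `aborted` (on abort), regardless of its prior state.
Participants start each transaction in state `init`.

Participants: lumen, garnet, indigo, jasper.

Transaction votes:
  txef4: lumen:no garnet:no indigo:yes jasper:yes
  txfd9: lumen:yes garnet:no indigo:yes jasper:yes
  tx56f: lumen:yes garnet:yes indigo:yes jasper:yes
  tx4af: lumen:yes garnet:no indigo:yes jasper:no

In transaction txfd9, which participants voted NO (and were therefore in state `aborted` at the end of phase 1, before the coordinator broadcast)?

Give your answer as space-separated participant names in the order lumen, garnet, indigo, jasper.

Answer: garnet

Derivation:
Txn txfd9 phase 1: lumen yes -> prepared; garnet no -> aborted; indigo yes -> prepared; jasper yes -> prepared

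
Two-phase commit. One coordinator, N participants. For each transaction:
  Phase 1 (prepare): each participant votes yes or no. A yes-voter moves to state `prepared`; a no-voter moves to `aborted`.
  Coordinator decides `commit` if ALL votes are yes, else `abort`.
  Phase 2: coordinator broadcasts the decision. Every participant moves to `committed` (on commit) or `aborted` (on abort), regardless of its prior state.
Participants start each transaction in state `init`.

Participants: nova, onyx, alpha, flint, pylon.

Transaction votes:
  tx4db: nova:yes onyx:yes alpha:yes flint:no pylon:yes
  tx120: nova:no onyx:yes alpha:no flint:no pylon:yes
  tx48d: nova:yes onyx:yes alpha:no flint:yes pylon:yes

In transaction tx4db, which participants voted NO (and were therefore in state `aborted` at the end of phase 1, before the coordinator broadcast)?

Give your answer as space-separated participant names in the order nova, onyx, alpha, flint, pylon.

Answer: flint

Derivation:
Txn tx4db phase 1: nova yes -> prepared; onyx yes -> prepared; alpha yes -> prepared; flint no -> aborted; pylon yes -> prepared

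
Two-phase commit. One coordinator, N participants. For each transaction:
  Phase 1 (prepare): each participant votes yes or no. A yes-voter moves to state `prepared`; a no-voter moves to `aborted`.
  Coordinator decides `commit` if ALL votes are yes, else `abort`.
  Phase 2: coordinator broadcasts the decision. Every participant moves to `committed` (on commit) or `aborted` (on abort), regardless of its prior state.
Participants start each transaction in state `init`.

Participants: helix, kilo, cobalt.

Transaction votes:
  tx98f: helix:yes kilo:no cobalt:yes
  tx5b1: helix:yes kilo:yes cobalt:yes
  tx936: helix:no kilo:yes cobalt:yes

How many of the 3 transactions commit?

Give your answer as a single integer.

tx98f: no from kilo -> abort (commits=0)
tx5b1: all yes -> commit (commits=1)
tx936: no from helix -> abort (commits=1)

Answer: 1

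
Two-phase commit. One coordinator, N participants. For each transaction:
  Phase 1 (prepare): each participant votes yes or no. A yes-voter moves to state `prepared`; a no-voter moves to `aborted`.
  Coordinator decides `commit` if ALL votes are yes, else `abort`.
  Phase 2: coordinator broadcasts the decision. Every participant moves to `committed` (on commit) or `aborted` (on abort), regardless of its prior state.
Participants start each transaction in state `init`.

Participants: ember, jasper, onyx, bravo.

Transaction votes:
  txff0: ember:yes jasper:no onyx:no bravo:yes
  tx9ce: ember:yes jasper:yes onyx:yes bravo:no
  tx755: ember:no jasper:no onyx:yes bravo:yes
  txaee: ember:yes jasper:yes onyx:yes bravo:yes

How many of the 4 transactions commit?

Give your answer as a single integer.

txff0: no from jasper, onyx -> abort (commits=0)
tx9ce: no from bravo -> abort (commits=0)
tx755: no from ember, jasper -> abort (commits=0)
txaee: all yes -> commit (commits=1)

Answer: 1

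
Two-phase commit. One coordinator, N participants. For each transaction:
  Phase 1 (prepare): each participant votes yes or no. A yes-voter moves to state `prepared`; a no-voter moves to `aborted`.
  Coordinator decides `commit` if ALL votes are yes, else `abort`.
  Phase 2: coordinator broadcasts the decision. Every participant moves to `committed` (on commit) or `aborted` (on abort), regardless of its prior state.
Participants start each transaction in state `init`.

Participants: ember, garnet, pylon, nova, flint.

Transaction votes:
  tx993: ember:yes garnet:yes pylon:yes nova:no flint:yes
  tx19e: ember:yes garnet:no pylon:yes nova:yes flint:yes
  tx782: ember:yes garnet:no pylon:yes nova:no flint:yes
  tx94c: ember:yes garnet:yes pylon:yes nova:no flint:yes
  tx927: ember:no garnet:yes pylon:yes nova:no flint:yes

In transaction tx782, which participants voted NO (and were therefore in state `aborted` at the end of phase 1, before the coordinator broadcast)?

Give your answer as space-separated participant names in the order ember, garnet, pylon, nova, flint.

Answer: garnet nova

Derivation:
Txn tx782 phase 1: ember yes -> prepared; garnet no -> aborted; pylon yes -> prepared; nova no -> aborted; flint yes -> prepared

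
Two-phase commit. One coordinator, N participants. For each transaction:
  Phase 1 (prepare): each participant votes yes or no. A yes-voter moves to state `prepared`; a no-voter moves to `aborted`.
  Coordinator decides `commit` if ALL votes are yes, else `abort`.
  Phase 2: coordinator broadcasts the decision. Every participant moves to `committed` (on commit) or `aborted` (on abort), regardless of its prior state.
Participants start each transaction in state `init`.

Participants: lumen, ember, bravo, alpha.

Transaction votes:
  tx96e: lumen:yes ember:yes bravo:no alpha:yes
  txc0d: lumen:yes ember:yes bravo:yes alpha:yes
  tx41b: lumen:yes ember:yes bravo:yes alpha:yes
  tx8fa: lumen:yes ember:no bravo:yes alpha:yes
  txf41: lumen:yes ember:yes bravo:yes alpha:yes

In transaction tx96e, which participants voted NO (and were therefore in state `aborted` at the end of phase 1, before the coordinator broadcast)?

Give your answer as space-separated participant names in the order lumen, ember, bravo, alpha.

Txn tx96e phase 1: lumen yes -> prepared; ember yes -> prepared; bravo no -> aborted; alpha yes -> prepared

Answer: bravo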